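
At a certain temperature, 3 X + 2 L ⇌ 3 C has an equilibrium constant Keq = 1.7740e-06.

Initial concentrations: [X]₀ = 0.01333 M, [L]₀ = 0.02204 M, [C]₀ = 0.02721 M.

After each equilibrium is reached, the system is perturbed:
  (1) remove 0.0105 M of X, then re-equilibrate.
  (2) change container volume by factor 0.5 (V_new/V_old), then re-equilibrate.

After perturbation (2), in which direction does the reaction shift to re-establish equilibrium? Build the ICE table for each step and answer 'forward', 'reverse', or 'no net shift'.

Direction: forward

Q₀ = 1.7509e+04 vs Keq = 1.7740e-06 ⇒ Q>K, reverse
Step 1:
                  X         L         C
  Initial   0.01333   0.02204   0.02721
  Change    0.02715    0.0181  -0.02715
  Equil     0.04048   0.04014 5.7454e-05
  solve Keq expr → x = -0.009051; check Q = 1.7740e-06
Then remove 0.0105 M of X.
Step 2:
                  X         L         C
  Initial   0.02998   0.04014 5.7454e-05
  Change  1.4874e-05 9.9158e-06 -1.4874e-05
  Equil        0.03   0.04015 4.2580e-05
  solve Keq expr → x = -4.9579e-06; check Q = 1.7740e-06
Then change container volume by factor 0.5 (V_new/V_old).
Step 3:
                  X         L         C
  Initial   0.05999    0.0803 8.5160e-05
  Change  -4.9873e-05 -3.3249e-05 4.9873e-05
  Equil     0.05994   0.08027 1.3503e-04
  solve Keq expr → x = 1.6624e-05; check Q = 1.7740e-06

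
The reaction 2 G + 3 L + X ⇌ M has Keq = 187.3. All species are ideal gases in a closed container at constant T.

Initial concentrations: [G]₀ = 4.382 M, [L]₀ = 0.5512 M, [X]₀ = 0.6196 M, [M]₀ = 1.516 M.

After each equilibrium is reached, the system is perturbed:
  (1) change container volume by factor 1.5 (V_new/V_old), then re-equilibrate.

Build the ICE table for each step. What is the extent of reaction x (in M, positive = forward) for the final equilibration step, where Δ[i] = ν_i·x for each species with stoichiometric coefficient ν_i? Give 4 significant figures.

x = -0.02069 M

Q₀ = 0.7609 vs Keq = 187.3 ⇒ Q<K, forward
Step 1:
                   G          L          X          M
  Initial      4.382     0.5512     0.6196      1.516
  Change      -0.298     -0.447     -0.149      0.149
  Equil        4.084     0.1042     0.4706      1.665
  solve Keq expr → x = 0.149; check Q = 187.3
Then change container volume by factor 1.5 (V_new/V_old).
Step 2:
                   G          L          X          M
  Initial      2.723    0.06949     0.3137       1.11
  Change     0.04137    0.06206    0.02069   -0.02069
  Equil        2.764     0.1315     0.3344      1.089
  solve Keq expr → x = -0.02069; check Q = 187.3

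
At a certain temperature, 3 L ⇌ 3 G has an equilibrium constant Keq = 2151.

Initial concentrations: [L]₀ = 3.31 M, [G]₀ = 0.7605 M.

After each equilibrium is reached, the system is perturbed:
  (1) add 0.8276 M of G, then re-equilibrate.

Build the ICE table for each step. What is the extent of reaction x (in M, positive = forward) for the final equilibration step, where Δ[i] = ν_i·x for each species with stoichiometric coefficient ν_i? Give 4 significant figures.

x = -0.01983 M

Q₀ = 0.01213 vs Keq = 2151 ⇒ Q<K, forward
Step 1:
                   L          G
  I             3.31     0.7605
  C           -3.017      3.017
  E           0.2927      3.778
  solve Keq expr → x = 1.006; check Q = 2151
Then add 0.8276 M of G.
Step 2:
                   L          G
  I           0.2927      4.605
  C           0.0595    -0.0595
  E           0.3522      4.546
  solve Keq expr → x = -0.01983; check Q = 2151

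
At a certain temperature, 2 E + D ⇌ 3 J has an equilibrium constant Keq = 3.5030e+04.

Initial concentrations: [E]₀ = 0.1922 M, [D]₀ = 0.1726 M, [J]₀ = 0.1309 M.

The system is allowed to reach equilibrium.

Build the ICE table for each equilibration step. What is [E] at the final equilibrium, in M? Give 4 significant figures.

[E]_eq = 0.005021 M

Q₀ = 0.3518 vs Keq = 3.5030e+04 ⇒ Q<K, forward
Step 1:
                   E          D          J
  init        0.1922     0.1726     0.1309
  Δ          -0.1872   -0.09359     0.2808
  eq        0.005021    0.07901     0.4117
  solve Keq expr → x = 0.09359; check Q = 3.5030e+04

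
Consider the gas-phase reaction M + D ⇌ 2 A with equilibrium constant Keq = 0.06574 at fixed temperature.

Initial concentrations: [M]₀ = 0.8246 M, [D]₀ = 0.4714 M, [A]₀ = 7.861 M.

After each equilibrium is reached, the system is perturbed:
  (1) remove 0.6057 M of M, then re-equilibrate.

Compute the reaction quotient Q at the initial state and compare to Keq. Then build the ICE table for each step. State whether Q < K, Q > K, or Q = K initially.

Q₀ = 159; Q > K (proceeds reverse)

Q₀ = 159 vs Keq = 0.06574 ⇒ Q>K, reverse
Step 1:
                  M         D         A
  init       0.8246    0.4714     7.861
  Δ           3.411     3.411    -6.821
  eq          4.235     3.882      1.04
  solve Keq expr → x = -3.411; check Q = 0.06574
Then remove 0.6057 M of M.
Step 2:
                  M         D         A
  init         3.63     3.882      1.04
  Δ         0.03422   0.03422  -0.06843
  eq          3.664     3.916    0.9712
  solve Keq expr → x = -0.03422; check Q = 0.06574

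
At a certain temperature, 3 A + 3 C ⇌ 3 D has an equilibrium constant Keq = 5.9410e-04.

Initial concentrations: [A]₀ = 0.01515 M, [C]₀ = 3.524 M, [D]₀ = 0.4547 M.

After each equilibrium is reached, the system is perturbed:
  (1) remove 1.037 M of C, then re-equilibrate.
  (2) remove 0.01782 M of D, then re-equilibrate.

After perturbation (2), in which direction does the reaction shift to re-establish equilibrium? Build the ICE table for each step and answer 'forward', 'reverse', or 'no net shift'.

Q₀ = 617.8 vs Keq = 5.9410e-04 ⇒ Q>K, reverse
Step 1:
                    A           C           D
  Initial     0.01515       3.524      0.4547
  Change       0.3395      0.3395     -0.3395
  Equil        0.3547       3.864      0.1152
  solve Keq expr → x = -0.1132; check Q = 5.9410e-04
Then remove 1.037 M of C.
Step 2:
                    A           C           D
  Initial      0.3547       2.827      0.1152
  Change      0.02435     0.02435    -0.02435
  Equil         0.379       2.851     0.09083
  solve Keq expr → x = -0.008118; check Q = 5.9410e-04
Then remove 0.01782 M of D.
Step 3:
                    A           C           D
  Initial       0.379       2.851     0.07301
  Change     -0.01403    -0.01403     0.01403
  Equil         0.365       2.837     0.08704
  solve Keq expr → x = 0.004676; check Q = 5.9410e-04

Direction: forward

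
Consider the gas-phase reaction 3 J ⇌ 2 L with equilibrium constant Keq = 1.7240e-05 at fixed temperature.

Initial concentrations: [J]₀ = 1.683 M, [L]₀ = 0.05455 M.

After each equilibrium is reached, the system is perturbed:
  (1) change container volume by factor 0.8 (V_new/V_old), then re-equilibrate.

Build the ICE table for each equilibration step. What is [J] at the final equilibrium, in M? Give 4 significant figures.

Q₀ = 6.2422e-04 vs Keq = 1.7240e-05 ⇒ Q>K, reverse
Step 1:
                    J           L
  Initial       1.683     0.05455
  Change       0.0674    -0.04493
  Equil          1.75    0.009616
  solve Keq expr → x = -0.02247; check Q = 1.7240e-05
Then change container volume by factor 0.8 (V_new/V_old).
Step 2:
                    J           L
  Initial       2.188     0.01202
  Change    -0.002099    0.001399
  Equil         2.186     0.01342
  solve Keq expr → x = 6.9969e-04; check Q = 1.7240e-05

[J]_eq = 2.186 M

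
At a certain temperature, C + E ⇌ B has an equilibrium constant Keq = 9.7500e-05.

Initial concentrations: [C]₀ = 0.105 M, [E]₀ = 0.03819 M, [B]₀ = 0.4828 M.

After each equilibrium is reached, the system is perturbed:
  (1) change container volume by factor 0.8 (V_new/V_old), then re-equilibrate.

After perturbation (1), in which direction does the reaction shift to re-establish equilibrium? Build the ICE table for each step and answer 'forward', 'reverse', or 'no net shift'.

Q₀ = 120.4 vs Keq = 9.7500e-05 ⇒ Q>K, reverse
Step 1:
                    C           E           B
  init          0.105     0.03819      0.4828
  Δ            0.4828      0.4828     -0.4828
  eq           0.5878       0.521  2.9855e-05
  solve Keq expr → x = -0.4828; check Q = 9.7500e-05
Then change container volume by factor 0.8 (V_new/V_old).
Step 2:
                    C           E           B
  init         0.7347      0.6512  3.7319e-05
  Δ       -9.3284e-06 -9.3284e-06  9.3284e-06
  eq           0.7347      0.6512  4.6647e-05
  solve Keq expr → x = 9.3284e-06; check Q = 9.7500e-05

Direction: forward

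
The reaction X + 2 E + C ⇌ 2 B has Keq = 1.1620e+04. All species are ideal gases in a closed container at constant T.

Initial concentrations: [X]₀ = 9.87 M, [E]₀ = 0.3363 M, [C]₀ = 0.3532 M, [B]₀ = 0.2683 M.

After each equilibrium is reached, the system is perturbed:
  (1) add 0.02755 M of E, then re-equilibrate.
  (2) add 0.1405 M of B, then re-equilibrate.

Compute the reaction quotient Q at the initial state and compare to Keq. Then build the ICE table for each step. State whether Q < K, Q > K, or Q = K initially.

Q₀ = 0.1826 vs Keq = 1.1620e+04 ⇒ Q<K, forward
Step 1:
                  X         E         C         B
  Initial      9.87    0.3363    0.3532    0.2683
  Change    -0.1661   -0.3322   -0.1661    0.3322
  Equil       9.704  0.004134    0.1871    0.6005
  solve Keq expr → x = 0.1661; check Q = 1.1620e+04
Then add 0.02755 M of E.
Step 2:
                  X         E         C         B
  Initial     9.704   0.03168    0.1871    0.6005
  Change    -0.0136  -0.02719   -0.0136   0.02719
  Equil        9.69   0.00449    0.1735    0.6277
  solve Keq expr → x = 0.0136; check Q = 1.1620e+04
Then add 0.1405 M of B.
Step 3:
                  X         E         C         B
  Initial      9.69   0.00449    0.1735    0.7682
  Change  4.9506e-04 9.9011e-04 4.9506e-04 -9.9011e-04
  Equil       9.691   0.00548     0.174    0.7672
  solve Keq expr → x = -4.9506e-04; check Q = 1.1620e+04

Q₀ = 0.1826; Q < K (proceeds forward)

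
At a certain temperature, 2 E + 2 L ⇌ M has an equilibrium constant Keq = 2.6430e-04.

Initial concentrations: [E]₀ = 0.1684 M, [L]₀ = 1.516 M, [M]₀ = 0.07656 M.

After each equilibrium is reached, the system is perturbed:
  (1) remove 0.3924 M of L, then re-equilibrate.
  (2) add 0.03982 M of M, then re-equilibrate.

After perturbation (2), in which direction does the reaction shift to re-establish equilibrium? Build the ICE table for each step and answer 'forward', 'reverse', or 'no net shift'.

Q₀ = 1.175 vs Keq = 2.6430e-04 ⇒ Q>K, reverse
Step 1:
                    E           L           M
  I            0.1684       1.516     0.07656
  C             0.153       0.153    -0.07648
  E            0.3214       1.669  7.6032e-05
  solve Keq expr → x = -0.07648; check Q = 2.6430e-04
Then remove 0.3924 M of L.
Step 2:
                    E           L           M
  I            0.3214       1.277  7.6032e-05
  C        6.3056e-05  6.3056e-05 -3.1528e-05
  E            0.3214       1.277  4.4504e-05
  solve Keq expr → x = -3.1528e-05; check Q = 2.6430e-04
Then add 0.03982 M of M.
Step 3:
                    E           L           M
  I            0.3214       1.277     0.03986
  C           0.07957     0.07957    -0.03979
  E             0.401       1.356  7.8171e-05
  solve Keq expr → x = -0.03979; check Q = 2.6430e-04

Direction: reverse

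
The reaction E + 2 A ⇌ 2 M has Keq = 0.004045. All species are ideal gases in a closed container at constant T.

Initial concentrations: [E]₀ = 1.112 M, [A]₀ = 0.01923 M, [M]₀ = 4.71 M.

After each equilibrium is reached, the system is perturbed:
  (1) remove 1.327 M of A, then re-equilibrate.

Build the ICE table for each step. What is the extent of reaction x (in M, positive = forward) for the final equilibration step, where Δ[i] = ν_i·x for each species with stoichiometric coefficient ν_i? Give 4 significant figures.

Q₀ = 5.3948e+04 vs Keq = 0.004045 ⇒ Q>K, reverse
Step 1:
                    E           A           M
  I             1.112     0.01923        4.71
  C             2.113       4.225      -4.225
  E             3.225       4.244      0.4848
  solve Keq expr → x = -2.113; check Q = 0.004045
Then remove 1.327 M of A.
Step 2:
                    E           A           M
  I             3.225       2.917      0.4848
  C           0.06641      0.1328     -0.1328
  E             3.291        3.05      0.3519
  solve Keq expr → x = -0.06641; check Q = 0.004045

x = -0.06641 M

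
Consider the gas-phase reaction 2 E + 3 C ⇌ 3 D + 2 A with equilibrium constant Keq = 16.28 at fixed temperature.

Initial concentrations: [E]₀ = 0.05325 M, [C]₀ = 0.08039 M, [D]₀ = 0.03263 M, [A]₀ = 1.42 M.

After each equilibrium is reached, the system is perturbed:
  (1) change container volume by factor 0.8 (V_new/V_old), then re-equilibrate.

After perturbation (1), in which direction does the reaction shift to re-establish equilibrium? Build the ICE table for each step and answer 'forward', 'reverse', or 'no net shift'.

Direction: no net shift

Q₀ = 47.55 vs Keq = 16.28 ⇒ Q>K, reverse
Step 1:
                    E           C           D           A
  Initial     0.05325     0.08039     0.03263        1.42
  Change      0.00437    0.006556   -0.006556    -0.00437
  Equil       0.05762     0.08695     0.02607       1.416
  solve Keq expr → x = -0.002185; check Q = 16.28
Then change container volume by factor 0.8 (V_new/V_old).
Step 2:
                    E           C           D           A
  Initial     0.07203      0.1087     0.03259        1.77
  Change            0           0           0           0
  Equil       0.07203      0.1087     0.03259        1.77
  solve Keq expr → x = 0; check Q = 16.28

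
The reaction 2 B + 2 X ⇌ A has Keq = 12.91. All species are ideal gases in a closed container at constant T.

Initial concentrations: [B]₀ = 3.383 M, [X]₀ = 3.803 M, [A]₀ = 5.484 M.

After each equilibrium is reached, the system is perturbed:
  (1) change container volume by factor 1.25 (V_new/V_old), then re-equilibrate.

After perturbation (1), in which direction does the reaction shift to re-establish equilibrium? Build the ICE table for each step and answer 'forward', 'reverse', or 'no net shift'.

Direction: reverse

Q₀ = 0.03313 vs Keq = 12.91 ⇒ Q<K, forward
Step 1:
                   B          X          A
  Initial      3.383      3.803      5.484
  Change      -2.714     -2.714      1.357
  Equil       0.6687      1.089      6.841
  solve Keq expr → x = 1.357; check Q = 12.91
Then change container volume by factor 1.25 (V_new/V_old).
Step 2:
                   B          X          A
  Initial     0.5349     0.8709      5.473
  Change      0.1191     0.1191   -0.05956
  Equil       0.6541     0.9901      5.413
  solve Keq expr → x = -0.05956; check Q = 12.91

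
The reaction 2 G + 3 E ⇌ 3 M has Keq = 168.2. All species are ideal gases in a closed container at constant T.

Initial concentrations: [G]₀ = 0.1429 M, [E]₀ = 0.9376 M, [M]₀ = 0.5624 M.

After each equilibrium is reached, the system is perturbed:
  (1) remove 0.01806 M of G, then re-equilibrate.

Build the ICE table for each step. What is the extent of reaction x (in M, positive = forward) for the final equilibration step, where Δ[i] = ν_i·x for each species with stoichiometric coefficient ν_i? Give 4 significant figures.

Q₀ = 10.57 vs Keq = 168.2 ⇒ Q<K, forward
Step 1:
                  G         E         M
  I          0.1429    0.9376    0.5624
  C        -0.08302   -0.1245    0.1245
  E         0.05988    0.8131    0.6869
  solve Keq expr → x = 0.04151; check Q = 168.2
Then remove 0.01806 M of G.
Step 2:
                  G         E         M
  I         0.04182    0.8131    0.6869
  C         0.01339   0.02009  -0.02009
  E         0.05521    0.8332    0.6668
  solve Keq expr → x = -0.006697; check Q = 168.2

x = -0.006697 M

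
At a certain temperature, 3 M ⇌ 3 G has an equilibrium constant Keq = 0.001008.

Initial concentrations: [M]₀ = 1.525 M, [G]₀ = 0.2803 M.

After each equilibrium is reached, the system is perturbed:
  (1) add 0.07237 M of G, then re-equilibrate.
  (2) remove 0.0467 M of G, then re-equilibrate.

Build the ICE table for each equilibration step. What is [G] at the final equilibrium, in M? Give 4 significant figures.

Q₀ = 0.00621 vs Keq = 0.001008 ⇒ Q>K, reverse
Step 1:
                  M         G
  Initial     1.525    0.2803
  Change     0.1158   -0.1158
  Equil       1.641    0.1645
  solve Keq expr → x = -0.0386; check Q = 0.001008
Then add 0.07237 M of G.
Step 2:
                  M         G
  Initial     1.641    0.2369
  Change    0.06578  -0.06578
  Equil       1.707    0.1711
  solve Keq expr → x = -0.02193; check Q = 0.001008
Then remove 0.0467 M of G.
Step 3:
                  M         G
  Initial     1.707    0.1244
  Change   -0.04244   0.04244
  Equil       1.664    0.1669
  solve Keq expr → x = 0.01415; check Q = 0.001008

[G]_eq = 0.1669 M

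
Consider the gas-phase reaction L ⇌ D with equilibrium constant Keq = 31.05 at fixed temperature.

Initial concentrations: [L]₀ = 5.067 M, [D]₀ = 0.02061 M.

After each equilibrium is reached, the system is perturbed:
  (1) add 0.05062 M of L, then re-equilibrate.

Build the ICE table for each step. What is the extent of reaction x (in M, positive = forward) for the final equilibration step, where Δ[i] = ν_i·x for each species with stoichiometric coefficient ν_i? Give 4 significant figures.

Q₀ = 0.004067 vs Keq = 31.05 ⇒ Q<K, forward
Step 1:
                   L          D
  Initial      5.067    0.02061
  Change      -4.908      4.908
  Equil       0.1587      4.929
  solve Keq expr → x = 4.908; check Q = 31.05
Then add 0.05062 M of L.
Step 2:
                   L          D
  Initial     0.2094      4.929
  Change    -0.04904    0.04904
  Equil       0.1603      4.978
  solve Keq expr → x = 0.04904; check Q = 31.05

x = 0.04904 M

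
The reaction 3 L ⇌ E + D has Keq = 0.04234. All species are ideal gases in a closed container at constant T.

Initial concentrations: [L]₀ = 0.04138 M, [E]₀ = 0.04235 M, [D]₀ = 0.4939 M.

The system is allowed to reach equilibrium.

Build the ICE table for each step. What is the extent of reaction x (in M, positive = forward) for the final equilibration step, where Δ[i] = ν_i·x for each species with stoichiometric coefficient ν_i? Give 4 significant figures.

x = -0.04191 M

Q₀ = 295.2 vs Keq = 0.04234 ⇒ Q>K, reverse
Step 1:
                    L           E           D
  init        0.04138     0.04235      0.4939
  Δ            0.1257    -0.04191    -0.04191
  eq           0.1671  4.3722e-04       0.452
  solve Keq expr → x = -0.04191; check Q = 0.04234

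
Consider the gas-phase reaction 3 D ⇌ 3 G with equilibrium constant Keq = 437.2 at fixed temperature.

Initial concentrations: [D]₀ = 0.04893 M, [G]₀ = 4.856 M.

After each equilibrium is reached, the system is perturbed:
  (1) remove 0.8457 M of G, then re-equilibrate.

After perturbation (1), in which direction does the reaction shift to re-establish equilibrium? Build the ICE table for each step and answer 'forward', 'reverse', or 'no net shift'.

Direction: forward

Q₀ = 9.7749e+05 vs Keq = 437.2 ⇒ Q>K, reverse
Step 1:
                  D         G
  Initial   0.04893     4.856
  Change     0.5221   -0.5221
  Equil       0.571     4.334
  solve Keq expr → x = -0.174; check Q = 437.2
Then remove 0.8457 M of G.
Step 2:
                  D         G
  Initial     0.571     3.488
  Change   -0.09845   0.09845
  Equil      0.4726     3.587
  solve Keq expr → x = 0.03282; check Q = 437.2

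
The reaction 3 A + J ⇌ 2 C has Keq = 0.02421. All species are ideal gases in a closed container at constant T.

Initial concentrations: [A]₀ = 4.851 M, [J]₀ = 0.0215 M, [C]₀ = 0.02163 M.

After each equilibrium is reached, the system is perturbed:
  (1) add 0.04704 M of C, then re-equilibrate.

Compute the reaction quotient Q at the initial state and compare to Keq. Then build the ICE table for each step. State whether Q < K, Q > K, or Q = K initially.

Q₀ = 1.9063e-04; Q < K (proceeds forward)

Q₀ = 1.9063e-04 vs Keq = 0.02421 ⇒ Q<K, forward
Step 1:
                    A           J           C
  init          4.851      0.0215     0.02163
  Δ           -0.0602    -0.02007     0.04013
  eq            4.791    0.001433     0.06176
  solve Keq expr → x = 0.02007; check Q = 0.02421
Then add 0.04704 M of C.
Step 2:
                    A           J           C
  init          4.791    0.001433      0.1088
  Δ          0.007747    0.002582   -0.005165
  eq            4.799    0.004015      0.1036
  solve Keq expr → x = -0.002582; check Q = 0.02421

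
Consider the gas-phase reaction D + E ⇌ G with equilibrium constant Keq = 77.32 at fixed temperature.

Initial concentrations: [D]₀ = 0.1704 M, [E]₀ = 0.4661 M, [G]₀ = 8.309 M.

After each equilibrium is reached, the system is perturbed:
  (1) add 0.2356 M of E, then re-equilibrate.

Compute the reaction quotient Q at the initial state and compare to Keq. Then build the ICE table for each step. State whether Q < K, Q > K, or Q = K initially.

Q₀ = 104.6; Q > K (proceeds reverse)

Q₀ = 104.6 vs Keq = 77.32 ⇒ Q>K, reverse
Step 1:
                    D           E           G
  init         0.1704      0.4661       8.309
  Δ           0.04063     0.04063    -0.04063
  eq            0.211      0.5067       8.268
  solve Keq expr → x = -0.04063; check Q = 77.32
Then add 0.2356 M of E.
Step 2:
                    D           E           G
  init          0.211      0.7423       8.268
  Δ          -0.05453    -0.05453     0.05453
  eq           0.1565      0.6878       8.323
  solve Keq expr → x = 0.05453; check Q = 77.32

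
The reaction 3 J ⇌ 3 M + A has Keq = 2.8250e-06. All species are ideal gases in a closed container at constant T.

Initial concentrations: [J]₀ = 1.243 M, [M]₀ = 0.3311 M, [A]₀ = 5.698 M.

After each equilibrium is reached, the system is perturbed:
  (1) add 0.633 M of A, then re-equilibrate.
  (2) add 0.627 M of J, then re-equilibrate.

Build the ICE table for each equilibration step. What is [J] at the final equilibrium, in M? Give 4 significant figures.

Q₀ = 0.1077 vs Keq = 2.8250e-06 ⇒ Q>K, reverse
Step 1:
                  J         M         A
  I           1.243    0.3311     5.698
  C          0.3187   -0.3187   -0.1062
  E           1.562   0.01244     5.592
  solve Keq expr → x = -0.1062; check Q = 2.8250e-06
Then add 0.633 M of A.
Step 2:
                  J         M         A
  I           1.562   0.01244     6.225
  C       4.3334e-04 -4.3334e-04 -1.4445e-04
  E           1.562     0.012     6.225
  solve Keq expr → x = -1.4445e-04; check Q = 2.8250e-06
Then add 0.627 M of J.
Step 3:
                  J         M         A
  I           2.189     0.012     6.225
  C        -0.00478   0.00478  0.001593
  E           2.184   0.01678     6.226
  solve Keq expr → x = 0.001593; check Q = 2.8250e-06

[J]_eq = 2.184 M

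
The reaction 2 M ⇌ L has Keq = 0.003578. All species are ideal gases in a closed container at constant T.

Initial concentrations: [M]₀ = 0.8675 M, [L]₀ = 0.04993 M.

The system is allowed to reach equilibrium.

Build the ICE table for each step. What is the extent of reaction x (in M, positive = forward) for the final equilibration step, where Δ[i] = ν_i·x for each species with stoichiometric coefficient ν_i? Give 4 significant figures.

x = -0.04663 M

Q₀ = 0.06635 vs Keq = 0.003578 ⇒ Q>K, reverse
Step 1:
                   M          L
  init        0.8675    0.04993
  Δ          0.09325   -0.04663
  eq          0.9608   0.003303
  solve Keq expr → x = -0.04663; check Q = 0.003578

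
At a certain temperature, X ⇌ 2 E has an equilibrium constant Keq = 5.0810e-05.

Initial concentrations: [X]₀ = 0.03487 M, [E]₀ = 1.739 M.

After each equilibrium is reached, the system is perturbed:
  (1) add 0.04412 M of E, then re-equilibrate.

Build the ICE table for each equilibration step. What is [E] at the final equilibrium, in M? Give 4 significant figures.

[E]_eq = 0.006848 M

Q₀ = 86.73 vs Keq = 5.0810e-05 ⇒ Q>K, reverse
Step 1:
                   X          E
  Initial    0.03487      1.739
  Change      0.8661     -1.732
  Equil        0.901   0.006766
  solve Keq expr → x = -0.8661; check Q = 5.0810e-05
Then add 0.04412 M of E.
Step 2:
                   X          E
  Initial      0.901    0.05089
  Change     0.02202   -0.04404
  Equil        0.923   0.006848
  solve Keq expr → x = -0.02202; check Q = 5.0810e-05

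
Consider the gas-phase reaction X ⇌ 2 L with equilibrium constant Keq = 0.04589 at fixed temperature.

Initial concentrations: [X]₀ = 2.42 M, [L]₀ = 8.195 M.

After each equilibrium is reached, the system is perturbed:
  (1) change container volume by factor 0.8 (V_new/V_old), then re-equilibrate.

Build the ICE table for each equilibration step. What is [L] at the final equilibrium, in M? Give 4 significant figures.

[L]_eq = 0.6001 M

Q₀ = 27.75 vs Keq = 0.04589 ⇒ Q>K, reverse
Step 1:
                  X         L
  Initial      2.42     8.195
  Change       3.83    -7.659
  Equil        6.25    0.5355
  solve Keq expr → x = -3.83; check Q = 0.04589
Then change container volume by factor 0.8 (V_new/V_old).
Step 2:
                  X         L
  Initial     7.812    0.6694
  Change    0.03467  -0.06935
  Equil       7.847    0.6001
  solve Keq expr → x = -0.03467; check Q = 0.04589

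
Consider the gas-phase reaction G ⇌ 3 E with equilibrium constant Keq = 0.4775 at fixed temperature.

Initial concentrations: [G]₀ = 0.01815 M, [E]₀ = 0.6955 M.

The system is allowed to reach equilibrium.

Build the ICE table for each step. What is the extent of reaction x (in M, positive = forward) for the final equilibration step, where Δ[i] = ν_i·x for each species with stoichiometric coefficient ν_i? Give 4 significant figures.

Q₀ = 18.54 vs Keq = 0.4775 ⇒ Q>K, reverse
Step 1:
                   G          E
  init       0.01815     0.6955
  Δ           0.1029    -0.3088
  eq          0.1211     0.3867
  solve Keq expr → x = -0.1029; check Q = 0.4775

x = -0.1029 M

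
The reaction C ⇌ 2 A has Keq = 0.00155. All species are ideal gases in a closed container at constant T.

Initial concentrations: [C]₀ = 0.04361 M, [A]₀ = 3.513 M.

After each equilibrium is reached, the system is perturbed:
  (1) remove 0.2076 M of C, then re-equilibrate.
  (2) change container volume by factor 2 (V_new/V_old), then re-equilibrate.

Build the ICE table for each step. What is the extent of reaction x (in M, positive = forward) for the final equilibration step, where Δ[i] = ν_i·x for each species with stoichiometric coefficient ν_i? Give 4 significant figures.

Q₀ = 283 vs Keq = 0.00155 ⇒ Q>K, reverse
Step 1:
                   C          A
  I          0.04361      3.513
  C             1.73     -3.461
  E            1.774    0.05244
  solve Keq expr → x = -1.73; check Q = 0.00155
Then remove 0.2076 M of C.
Step 2:
                   C          A
  I            1.566    0.05244
  C          0.00157  -0.003139
  E            1.568     0.0493
  solve Keq expr → x = -0.00157; check Q = 0.00155
Then change container volume by factor 2 (V_new/V_old).
Step 3:
                   C          A
  I           0.7839    0.02465
  C        -0.005049     0.0101
  E           0.7789    0.03475
  solve Keq expr → x = 0.005049; check Q = 0.00155

x = 0.005049 M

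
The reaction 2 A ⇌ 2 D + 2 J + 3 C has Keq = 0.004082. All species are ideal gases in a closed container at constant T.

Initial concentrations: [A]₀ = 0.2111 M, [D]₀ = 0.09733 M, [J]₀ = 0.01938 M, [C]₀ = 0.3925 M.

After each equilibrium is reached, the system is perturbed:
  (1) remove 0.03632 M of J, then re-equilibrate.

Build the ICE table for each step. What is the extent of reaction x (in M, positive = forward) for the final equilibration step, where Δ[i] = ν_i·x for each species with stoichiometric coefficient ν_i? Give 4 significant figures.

x = 0.006605 M

Q₀ = 4.8277e-06 vs Keq = 0.004082 ⇒ Q<K, forward
Step 1:
                    A           D           J           C
  I            0.2111     0.09733     0.01938      0.3925
  C          -0.08946     0.08946     0.08946      0.1342
  E            0.1216      0.1868      0.1088      0.5267
  solve Keq expr → x = 0.04473; check Q = 0.004082
Then remove 0.03632 M of J.
Step 2:
                    A           D           J           C
  I            0.1216      0.1868     0.07252      0.5267
  C          -0.01321     0.01321     0.01321     0.01981
  E            0.1084         0.2     0.08573      0.5465
  solve Keq expr → x = 0.006605; check Q = 0.004082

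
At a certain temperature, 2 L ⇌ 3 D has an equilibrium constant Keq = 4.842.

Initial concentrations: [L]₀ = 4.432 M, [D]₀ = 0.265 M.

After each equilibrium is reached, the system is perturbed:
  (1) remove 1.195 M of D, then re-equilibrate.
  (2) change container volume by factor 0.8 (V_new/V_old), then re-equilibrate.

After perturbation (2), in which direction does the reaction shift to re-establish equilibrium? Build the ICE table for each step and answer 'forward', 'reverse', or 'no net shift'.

Direction: reverse

Q₀ = 9.4741e-04 vs Keq = 4.842 ⇒ Q<K, forward
Step 1:
                   L          D
  init         4.432      0.265
  Δ           -1.912      2.868
  eq            2.52      3.133
  solve Keq expr → x = 0.956; check Q = 4.842
Then remove 1.195 M of D.
Step 2:
                   L          D
  init          2.52      1.938
  Δ          -0.5065     0.7597
  eq           2.014      2.698
  solve Keq expr → x = 0.2532; check Q = 4.842
Then change container volume by factor 0.8 (V_new/V_old).
Step 3:
                   L          D
  init         2.517      3.372
  Δ            0.104     -0.156
  eq           2.621      3.216
  solve Keq expr → x = -0.05202; check Q = 4.842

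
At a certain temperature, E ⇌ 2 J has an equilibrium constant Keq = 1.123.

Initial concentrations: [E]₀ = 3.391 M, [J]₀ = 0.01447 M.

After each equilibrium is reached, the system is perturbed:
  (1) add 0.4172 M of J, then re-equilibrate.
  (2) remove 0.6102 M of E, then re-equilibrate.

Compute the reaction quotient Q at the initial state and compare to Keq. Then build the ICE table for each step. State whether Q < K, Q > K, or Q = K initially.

Q₀ = 6.1746e-05; Q < K (proceeds forward)

Q₀ = 6.1746e-05 vs Keq = 1.123 ⇒ Q<K, forward
Step 1:
                    E           J
  I             3.391     0.01447
  C           -0.8392       1.678
  E             2.552       1.693
  solve Keq expr → x = 0.8392; check Q = 1.123
Then add 0.4172 M of J.
Step 2:
                    E           J
  I             2.552        2.11
  C            0.1794     -0.3587
  E             2.731       1.751
  solve Keq expr → x = -0.1794; check Q = 1.123
Then remove 0.6102 M of E.
Step 3:
                    E           J
  I             2.121       1.751
  C           0.08813     -0.1763
  E             2.209       1.575
  solve Keq expr → x = -0.08813; check Q = 1.123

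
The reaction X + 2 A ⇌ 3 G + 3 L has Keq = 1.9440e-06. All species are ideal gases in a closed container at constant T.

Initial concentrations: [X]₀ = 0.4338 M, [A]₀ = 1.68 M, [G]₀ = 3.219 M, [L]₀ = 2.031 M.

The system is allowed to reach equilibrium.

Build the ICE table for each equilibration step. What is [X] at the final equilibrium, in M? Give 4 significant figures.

Q₀ = 228.2 vs Keq = 1.9440e-06 ⇒ Q>K, reverse
Step 1:
                  X         A         G         L
  Initial    0.4338      1.68     3.219     2.031
  Change     0.6696     1.339    -2.009    -2.009
  Equil       1.103     3.019      1.21   0.02226
  solve Keq expr → x = -0.6696; check Q = 1.9440e-06

[X]_eq = 1.103 M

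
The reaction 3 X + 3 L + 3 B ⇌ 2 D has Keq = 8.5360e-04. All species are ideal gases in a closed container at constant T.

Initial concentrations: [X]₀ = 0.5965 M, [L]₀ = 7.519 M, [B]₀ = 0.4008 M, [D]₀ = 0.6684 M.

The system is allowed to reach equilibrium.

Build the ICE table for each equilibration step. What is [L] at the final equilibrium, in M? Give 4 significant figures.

Q₀ = 0.07691 vs Keq = 8.5360e-04 ⇒ Q>K, reverse
Step 1:
                    X           L           B           D
  Initial      0.5965       7.519      0.4008      0.6684
  Change       0.3725      0.3725      0.3725     -0.2483
  Equil         0.969       7.891      0.7733      0.4201
  solve Keq expr → x = -0.1242; check Q = 8.5360e-04

[L]_eq = 7.891 M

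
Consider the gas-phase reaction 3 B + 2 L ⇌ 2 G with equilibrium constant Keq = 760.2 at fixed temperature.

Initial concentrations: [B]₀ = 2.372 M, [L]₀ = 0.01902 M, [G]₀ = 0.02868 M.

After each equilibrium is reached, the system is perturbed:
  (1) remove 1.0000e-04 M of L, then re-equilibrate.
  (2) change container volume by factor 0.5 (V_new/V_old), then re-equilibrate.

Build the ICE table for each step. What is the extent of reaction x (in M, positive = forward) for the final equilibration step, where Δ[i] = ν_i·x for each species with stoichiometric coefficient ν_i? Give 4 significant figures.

x = 3.0666e-04 M

Q₀ = 0.1704 vs Keq = 760.2 ⇒ Q<K, forward
Step 1:
                  B         L         G
  Initial     2.372   0.01902   0.02868
  Change   -0.02781  -0.01854   0.01854
  Equil       2.344 4.7720e-04   0.04722
  solve Keq expr → x = 0.009271; check Q = 760.2
Then remove 1.0000e-04 M of L.
Step 2:
                  B         L         G
  Initial     2.344 3.7720e-04   0.04722
  Change  1.4843e-04 9.8955e-05 -9.8955e-05
  Equil       2.344 4.7615e-04   0.04712
  solve Keq expr → x = -4.9477e-05; check Q = 760.2
Then change container volume by factor 0.5 (V_new/V_old).
Step 3:
                  B         L         G
  Initial     4.689 9.5231e-04   0.09425
  Change  -9.1999e-04 -6.1333e-04 6.1333e-04
  Equil       4.688 3.3898e-04   0.09486
  solve Keq expr → x = 3.0666e-04; check Q = 760.2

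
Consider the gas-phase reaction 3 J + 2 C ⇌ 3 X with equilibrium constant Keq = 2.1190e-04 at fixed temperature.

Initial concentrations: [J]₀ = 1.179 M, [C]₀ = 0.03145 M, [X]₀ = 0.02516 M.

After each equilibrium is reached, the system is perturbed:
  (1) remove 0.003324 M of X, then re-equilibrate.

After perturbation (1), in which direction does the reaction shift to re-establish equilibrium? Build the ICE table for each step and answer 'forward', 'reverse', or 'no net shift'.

Direction: forward

Q₀ = 0.009825 vs Keq = 2.1190e-04 ⇒ Q>K, reverse
Step 1:
                    J           C           X
  init          1.179     0.03145     0.02516
  Δ           0.01649     0.01099    -0.01649
  eq            1.195     0.04244    0.008672
  solve Keq expr → x = -0.005496; check Q = 2.1190e-04
Then remove 0.003324 M of X.
Step 2:
                    J           C           X
  init          1.195     0.04244    0.005348
  Δ         -0.003026   -0.002017    0.003026
  eq            1.192     0.04042    0.008374
  solve Keq expr → x = 0.001009; check Q = 2.1190e-04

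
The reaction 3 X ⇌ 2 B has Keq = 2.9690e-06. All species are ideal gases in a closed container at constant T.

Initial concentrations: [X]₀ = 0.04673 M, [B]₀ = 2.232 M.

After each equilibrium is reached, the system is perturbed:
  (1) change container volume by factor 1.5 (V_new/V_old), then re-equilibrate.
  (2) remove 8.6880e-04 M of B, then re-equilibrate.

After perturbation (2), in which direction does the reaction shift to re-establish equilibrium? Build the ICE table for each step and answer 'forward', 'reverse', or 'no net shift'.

Direction: forward

Q₀ = 4.8820e+04 vs Keq = 2.9690e-06 ⇒ Q>K, reverse
Step 1:
                  X         B
  I         0.04673     2.232
  C           3.332    -2.221
  E           3.379    0.0107
  solve Keq expr → x = -1.111; check Q = 2.9690e-06
Then change container volume by factor 1.5 (V_new/V_old).
Step 2:
                  X         B
  I           2.252  0.007134
  C        0.001952 -0.001302
  E           2.254  0.005832
  solve Keq expr → x = -6.5077e-04; check Q = 2.9690e-06
Then remove 8.6880e-04 M of B.
Step 3:
                  X         B
  I           2.254  0.004964
  C       -0.001296 8.6377e-04
  E           2.253  0.005827
  solve Keq expr → x = 4.3189e-04; check Q = 2.9690e-06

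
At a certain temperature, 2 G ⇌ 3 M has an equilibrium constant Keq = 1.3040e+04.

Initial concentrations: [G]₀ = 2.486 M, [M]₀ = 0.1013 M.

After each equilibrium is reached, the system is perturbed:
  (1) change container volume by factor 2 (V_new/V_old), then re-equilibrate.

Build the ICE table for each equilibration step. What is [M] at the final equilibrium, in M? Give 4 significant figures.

Q₀ = 1.6820e-04 vs Keq = 1.3040e+04 ⇒ Q<K, forward
Step 1:
                  G         M
  init        2.486    0.1013
  Δ          -2.423     3.634
  eq        0.06322     3.735
  solve Keq expr → x = 1.211; check Q = 1.3040e+04
Then change container volume by factor 2 (V_new/V_old).
Step 2:
                  G         M
  init      0.03161     1.868
  Δ       -0.009016   0.01352
  eq         0.0226     1.881
  solve Keq expr → x = 0.004508; check Q = 1.3040e+04

[M]_eq = 1.881 M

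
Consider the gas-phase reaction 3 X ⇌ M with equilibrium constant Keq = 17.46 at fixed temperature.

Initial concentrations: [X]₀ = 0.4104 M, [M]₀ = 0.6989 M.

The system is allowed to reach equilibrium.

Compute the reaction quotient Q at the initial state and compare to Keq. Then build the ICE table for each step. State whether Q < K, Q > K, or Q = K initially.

Q₀ = 10.11 vs Keq = 17.46 ⇒ Q<K, forward
Step 1:
                    X           M
  I            0.4104      0.6989
  C          -0.06483     0.02161
  E            0.3456      0.7205
  solve Keq expr → x = 0.02161; check Q = 17.46

Q₀ = 10.11; Q < K (proceeds forward)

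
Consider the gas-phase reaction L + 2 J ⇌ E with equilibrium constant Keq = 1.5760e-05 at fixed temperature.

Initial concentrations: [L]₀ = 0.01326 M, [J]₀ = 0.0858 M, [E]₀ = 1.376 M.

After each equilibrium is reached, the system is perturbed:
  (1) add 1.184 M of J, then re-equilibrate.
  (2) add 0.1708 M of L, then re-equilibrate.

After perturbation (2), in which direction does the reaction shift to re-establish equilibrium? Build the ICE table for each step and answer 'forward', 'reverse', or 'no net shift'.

Q₀ = 1.4096e+04 vs Keq = 1.5760e-05 ⇒ Q>K, reverse
Step 1:
                  L         J         E
  Initial   0.01326    0.0858     1.376
  Change      1.376     2.752    -1.376
  Equil       1.389     2.837 1.7625e-04
  solve Keq expr → x = -1.376; check Q = 1.5760e-05
Then add 1.184 M of J.
Step 2:
                  L         J         E
  Initial     1.389     4.021 1.7625e-04
  Change  -1.7768e-04 -3.5535e-04 1.7768e-04
  Equil       1.389     4.021 3.5393e-04
  solve Keq expr → x = 1.7768e-04; check Q = 1.5760e-05
Then add 0.1708 M of L.
Step 3:
                  L         J         E
  Initial      1.56     4.021 3.5393e-04
  Change  -4.3496e-05 -8.6992e-05 4.3496e-05
  Equil        1.56     4.021 3.9743e-04
  solve Keq expr → x = 4.3496e-05; check Q = 1.5760e-05

Direction: forward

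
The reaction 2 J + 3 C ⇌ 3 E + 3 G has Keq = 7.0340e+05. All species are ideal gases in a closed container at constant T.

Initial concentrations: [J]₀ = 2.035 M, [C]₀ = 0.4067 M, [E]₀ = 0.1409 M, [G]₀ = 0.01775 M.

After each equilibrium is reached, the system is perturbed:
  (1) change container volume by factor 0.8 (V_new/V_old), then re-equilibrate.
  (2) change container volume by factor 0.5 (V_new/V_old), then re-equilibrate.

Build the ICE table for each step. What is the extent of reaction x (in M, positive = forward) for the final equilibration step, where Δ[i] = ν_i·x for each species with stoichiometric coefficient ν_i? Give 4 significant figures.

x = -4.0979e-04 M

Q₀ = 5.6153e-08 vs Keq = 7.0340e+05 ⇒ Q<K, forward
Step 1:
                   J          C          E          G
  Initial      2.035     0.4067     0.1409    0.01775
  Change     -0.2699    -0.4049     0.4049     0.4049
  Equil        1.765   0.001776     0.5458     0.4227
  solve Keq expr → x = 0.135; check Q = 7.0340e+05
Then change container volume by factor 0.8 (V_new/V_old).
Step 2:
                   J          C          E          G
  Initial      2.206    0.00222     0.6823     0.5283
  Change  1.1333e-04 1.7000e-04 -1.7000e-04 -1.7000e-04
  Equil        2.206    0.00239     0.6821     0.5282
  solve Keq expr → x = -5.6666e-05; check Q = 7.0340e+05
Then change container volume by factor 0.5 (V_new/V_old).
Step 3:
                   J          C          E          G
  Initial      4.413    0.00478      1.364      1.056
  Change  8.1957e-04   0.001229  -0.001229  -0.001229
  Equil        4.414    0.00601      1.363      1.055
  solve Keq expr → x = -4.0979e-04; check Q = 7.0340e+05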